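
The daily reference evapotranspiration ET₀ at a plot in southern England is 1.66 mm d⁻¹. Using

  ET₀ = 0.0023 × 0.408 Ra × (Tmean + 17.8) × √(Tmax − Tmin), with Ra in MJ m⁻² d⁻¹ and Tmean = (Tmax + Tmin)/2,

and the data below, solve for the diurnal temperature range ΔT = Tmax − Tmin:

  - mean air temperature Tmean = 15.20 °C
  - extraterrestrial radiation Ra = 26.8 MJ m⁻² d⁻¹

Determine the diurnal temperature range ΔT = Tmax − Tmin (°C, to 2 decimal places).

4.00 °C

√ΔT = ET₀ / [0.0023 × 0.408 × Ra × (Tmean+17.8)] = 1.66 / (0.0023 × 10.9344 × 33.00) = 2.0002
ΔT = 2.0002² = 4.001 °C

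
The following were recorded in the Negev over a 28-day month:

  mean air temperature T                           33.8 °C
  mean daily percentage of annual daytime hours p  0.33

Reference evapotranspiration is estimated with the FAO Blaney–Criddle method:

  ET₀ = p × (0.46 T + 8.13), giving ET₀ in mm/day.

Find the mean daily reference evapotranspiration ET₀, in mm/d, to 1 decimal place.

7.8 mm/d

ET₀ = 0.33 × (0.46 × 33.8 + 8.13) = 0.33 × 23.678 = 7.8137 mm/d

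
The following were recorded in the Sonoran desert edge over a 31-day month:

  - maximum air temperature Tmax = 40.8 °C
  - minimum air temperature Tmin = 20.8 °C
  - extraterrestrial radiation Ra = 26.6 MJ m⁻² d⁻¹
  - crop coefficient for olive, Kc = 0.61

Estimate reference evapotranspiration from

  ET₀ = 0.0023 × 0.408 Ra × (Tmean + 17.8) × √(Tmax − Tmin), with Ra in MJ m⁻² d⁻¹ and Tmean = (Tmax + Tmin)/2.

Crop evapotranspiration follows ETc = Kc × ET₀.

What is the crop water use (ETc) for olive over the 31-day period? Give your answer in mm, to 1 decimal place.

102.6 mm

Tmean = (40.8 + 20.8)/2 = 30.80 °C
0.408 Ra = 0.408 × 26.6 = 10.8528 mm/d equivalent
ET₀ = 0.0023 × 10.8528 × (30.80 + 17.8) × √20.0 = 0.0023 × 10.8528 × 48.60 × 4.4721 = 5.4252 mm/d
ETc = Kc × ET₀ = 0.61 × 5.4252 = 3.3094 mm/d
Over 31 days: 3.3094 × 31 = 102.591 mm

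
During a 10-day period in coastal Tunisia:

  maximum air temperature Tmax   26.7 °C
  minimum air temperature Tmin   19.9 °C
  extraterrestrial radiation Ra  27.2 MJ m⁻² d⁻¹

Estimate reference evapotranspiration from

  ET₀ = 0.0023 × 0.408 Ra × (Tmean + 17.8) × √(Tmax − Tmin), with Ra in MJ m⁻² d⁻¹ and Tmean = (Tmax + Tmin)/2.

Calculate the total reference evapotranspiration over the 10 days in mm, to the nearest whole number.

Tmean = (26.7 + 19.9)/2 = 23.30 °C
0.408 Ra = 0.408 × 27.2 = 11.0976 mm/d equivalent
ET₀ = 0.0023 × 11.0976 × (23.30 + 17.8) × √6.8 = 0.0023 × 11.0976 × 41.10 × 2.6077 = 2.7356 mm/d
Over 10 days: 2.7356 × 10 = 27.356 mm

27 mm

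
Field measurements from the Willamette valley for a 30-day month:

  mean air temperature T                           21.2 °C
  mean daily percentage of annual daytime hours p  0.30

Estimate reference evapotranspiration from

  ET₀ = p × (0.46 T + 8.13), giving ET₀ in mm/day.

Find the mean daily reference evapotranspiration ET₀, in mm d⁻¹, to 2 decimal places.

5.36 mm d⁻¹

ET₀ = 0.30 × (0.46 × 21.2 + 8.13) = 0.30 × 17.882 = 5.3646 mm/d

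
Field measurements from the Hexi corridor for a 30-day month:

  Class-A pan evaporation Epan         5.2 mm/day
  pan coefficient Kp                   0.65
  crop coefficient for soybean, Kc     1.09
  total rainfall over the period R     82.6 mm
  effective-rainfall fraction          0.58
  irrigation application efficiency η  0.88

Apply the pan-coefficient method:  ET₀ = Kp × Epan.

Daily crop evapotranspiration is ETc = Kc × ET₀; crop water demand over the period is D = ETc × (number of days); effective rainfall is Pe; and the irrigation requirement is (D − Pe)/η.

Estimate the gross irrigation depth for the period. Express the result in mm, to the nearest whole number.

ET₀ = 0.65 × 5.2 = 3.3800 mm/d
ETc = Kc × ET₀ = 1.09 × 3.3800 = 3.6842 mm/d
Crop demand D = ETc × 30 d = 3.6842 × 30 = 110.526 mm
Pe = 0.58 × 82.6 = 47.908 mm
D − Pe = 110.526 − 47.908 = 62.618 mm
Gross irrigation = 62.618 / 0.88 = 71.157 mm

71 mm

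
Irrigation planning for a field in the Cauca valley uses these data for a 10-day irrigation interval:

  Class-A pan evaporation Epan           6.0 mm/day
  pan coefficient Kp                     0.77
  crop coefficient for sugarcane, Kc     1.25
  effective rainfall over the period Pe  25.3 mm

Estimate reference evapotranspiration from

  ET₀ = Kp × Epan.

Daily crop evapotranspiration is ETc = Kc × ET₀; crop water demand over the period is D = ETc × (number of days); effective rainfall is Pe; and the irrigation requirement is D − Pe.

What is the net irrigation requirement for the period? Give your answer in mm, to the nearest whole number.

32 mm

ET₀ = 0.77 × 6.0 = 4.6200 mm/d
ETc = Kc × ET₀ = 1.25 × 4.6200 = 5.7750 mm/d
Crop demand D = ETc × 10 d = 5.7750 × 10 = 57.750 mm
D − Pe = 57.750 − 25.3 = 32.450 mm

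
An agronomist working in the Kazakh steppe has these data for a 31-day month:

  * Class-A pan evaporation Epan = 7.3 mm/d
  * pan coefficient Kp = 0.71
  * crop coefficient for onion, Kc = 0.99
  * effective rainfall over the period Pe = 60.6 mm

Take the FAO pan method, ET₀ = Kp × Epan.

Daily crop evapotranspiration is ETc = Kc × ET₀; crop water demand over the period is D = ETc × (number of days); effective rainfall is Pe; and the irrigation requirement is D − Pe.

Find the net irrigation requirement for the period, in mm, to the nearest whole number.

98 mm

ET₀ = 0.71 × 7.3 = 5.1830 mm/d
ETc = Kc × ET₀ = 0.99 × 5.1830 = 5.1312 mm/d
Crop demand D = ETc × 31 d = 5.1312 × 31 = 159.067 mm
D − Pe = 159.067 − 60.6 = 98.467 mm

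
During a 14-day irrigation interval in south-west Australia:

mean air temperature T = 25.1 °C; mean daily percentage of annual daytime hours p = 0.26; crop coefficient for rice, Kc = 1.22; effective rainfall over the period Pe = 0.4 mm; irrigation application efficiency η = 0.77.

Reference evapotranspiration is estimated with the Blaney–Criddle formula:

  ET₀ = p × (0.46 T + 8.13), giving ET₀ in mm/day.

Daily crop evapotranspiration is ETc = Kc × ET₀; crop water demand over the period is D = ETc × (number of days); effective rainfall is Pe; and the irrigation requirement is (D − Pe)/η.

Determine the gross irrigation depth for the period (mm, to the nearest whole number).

113 mm

ET₀ = 0.26 × (0.46 × 25.1 + 8.13) = 0.26 × 19.676 = 5.1158 mm/d
ETc = Kc × ET₀ = 1.22 × 5.1158 = 6.2413 mm/d
Crop demand D = ETc × 14 d = 6.2413 × 14 = 87.378 mm
D − Pe = 87.378 − 0.4 = 86.978 mm
Gross irrigation = 86.978 / 0.77 = 112.958 mm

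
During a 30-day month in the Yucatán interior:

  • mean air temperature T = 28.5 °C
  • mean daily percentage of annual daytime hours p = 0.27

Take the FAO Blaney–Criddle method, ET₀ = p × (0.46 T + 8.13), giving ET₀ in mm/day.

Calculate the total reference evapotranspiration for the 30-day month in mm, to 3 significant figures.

ET₀ = 0.27 × (0.46 × 28.5 + 8.13) = 0.27 × 21.240 = 5.7348 mm/d
Monthly total = 5.7348 × 30 = 172.044 mm

172 mm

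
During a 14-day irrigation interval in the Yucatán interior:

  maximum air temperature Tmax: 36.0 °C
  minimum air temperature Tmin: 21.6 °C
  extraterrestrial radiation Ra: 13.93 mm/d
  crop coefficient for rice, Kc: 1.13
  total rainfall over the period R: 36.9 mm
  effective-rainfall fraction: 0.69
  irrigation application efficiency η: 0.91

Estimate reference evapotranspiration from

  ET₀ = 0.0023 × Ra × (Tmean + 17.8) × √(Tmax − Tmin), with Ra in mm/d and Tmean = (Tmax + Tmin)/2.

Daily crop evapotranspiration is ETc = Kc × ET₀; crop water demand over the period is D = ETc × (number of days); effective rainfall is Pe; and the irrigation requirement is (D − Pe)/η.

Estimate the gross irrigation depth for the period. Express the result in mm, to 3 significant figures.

Tmean = (36.0 + 21.6)/2 = 28.80 °C
ET₀ = 0.0023 × 13.93 × (28.80 + 17.8) × √14.4 = 0.0023 × 13.93 × 46.60 × 3.7947 = 5.6656 mm/d
ETc = Kc × ET₀ = 1.13 × 5.6656 = 6.4021 mm/d
Crop demand D = ETc × 14 d = 6.4021 × 14 = 89.629 mm
Pe = 0.69 × 36.9 = 25.461 mm
D − Pe = 89.629 − 25.461 = 64.168 mm
Gross irrigation = 64.168 / 0.91 = 70.514 mm

70.5 mm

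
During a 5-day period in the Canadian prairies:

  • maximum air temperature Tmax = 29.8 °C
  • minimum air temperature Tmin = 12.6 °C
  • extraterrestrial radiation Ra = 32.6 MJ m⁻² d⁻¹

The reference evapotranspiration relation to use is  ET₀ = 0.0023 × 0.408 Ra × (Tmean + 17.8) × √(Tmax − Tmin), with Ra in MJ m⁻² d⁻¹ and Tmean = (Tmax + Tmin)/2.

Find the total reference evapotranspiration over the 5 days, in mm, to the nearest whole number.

Tmean = (29.8 + 12.6)/2 = 21.20 °C
0.408 Ra = 0.408 × 32.6 = 13.3008 mm/d equivalent
ET₀ = 0.0023 × 13.3008 × (21.20 + 17.8) × √17.2 = 0.0023 × 13.3008 × 39.00 × 4.1473 = 4.9481 mm/d
Over 5 days: 4.9481 × 5 = 24.741 mm

25 mm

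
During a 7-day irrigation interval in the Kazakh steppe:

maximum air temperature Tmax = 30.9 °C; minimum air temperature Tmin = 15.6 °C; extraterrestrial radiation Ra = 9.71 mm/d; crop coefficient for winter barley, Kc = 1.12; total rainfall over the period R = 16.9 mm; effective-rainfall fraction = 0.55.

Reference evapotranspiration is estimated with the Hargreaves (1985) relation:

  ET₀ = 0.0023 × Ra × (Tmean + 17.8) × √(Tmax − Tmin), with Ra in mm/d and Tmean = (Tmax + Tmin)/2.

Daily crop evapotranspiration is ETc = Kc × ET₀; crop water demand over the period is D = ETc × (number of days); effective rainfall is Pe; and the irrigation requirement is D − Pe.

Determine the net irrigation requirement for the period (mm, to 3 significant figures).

Tmean = (30.9 + 15.6)/2 = 23.25 °C
ET₀ = 0.0023 × 9.71 × (23.25 + 17.8) × √15.3 = 0.0023 × 9.71 × 41.05 × 3.9115 = 3.5859 mm/d
ETc = Kc × ET₀ = 1.12 × 3.5859 = 4.0162 mm/d
Crop demand D = ETc × 7 d = 4.0162 × 7 = 28.113 mm
Pe = 0.55 × 16.9 = 9.295 mm
D − Pe = 28.113 − 9.295 = 18.818 mm

18.8 mm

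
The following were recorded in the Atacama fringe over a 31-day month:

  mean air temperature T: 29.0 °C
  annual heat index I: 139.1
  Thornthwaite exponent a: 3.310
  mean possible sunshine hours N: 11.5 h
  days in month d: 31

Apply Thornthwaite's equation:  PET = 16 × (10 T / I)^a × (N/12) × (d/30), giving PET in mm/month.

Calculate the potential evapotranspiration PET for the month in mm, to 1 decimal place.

180.3 mm

10T/I = 10 × 29.0 / 139.1 = 2.0848
(10T/I)^a = 2.0848^3.310 = 11.3790
Uncorrected PET = 16 × 11.3790 = 182.064 mm
Correction = (N/12)(d/30) = (11.5/12)(31/30) = 0.9903
PET = 182.064 × 0.9903 = 180.298 mm/month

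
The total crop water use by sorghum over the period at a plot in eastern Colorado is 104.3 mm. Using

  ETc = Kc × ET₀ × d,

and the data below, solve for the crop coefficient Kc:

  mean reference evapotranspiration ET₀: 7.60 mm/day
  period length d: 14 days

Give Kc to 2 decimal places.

ETc = Kc × ET₀ × d  ⇒  Kc = ETc / (ET₀ × d)
Kc = 104.3 / (7.60 × 14) = 104.3 / 106.40 = 0.9803

0.98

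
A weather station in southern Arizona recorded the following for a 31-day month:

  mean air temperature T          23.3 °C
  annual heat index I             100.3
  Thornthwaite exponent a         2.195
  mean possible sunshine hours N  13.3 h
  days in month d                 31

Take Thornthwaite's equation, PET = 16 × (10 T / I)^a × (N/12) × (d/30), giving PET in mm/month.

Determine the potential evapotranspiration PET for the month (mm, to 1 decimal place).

10T/I = 10 × 23.3 / 100.3 = 2.3230
(10T/I)^a = 2.3230^2.195 = 6.3603
Uncorrected PET = 16 × 6.3603 = 101.765 mm
Correction = (N/12)(d/30) = (13.3/12)(31/30) = 1.1453
PET = 101.765 × 1.1453 = 116.551 mm/month

116.6 mm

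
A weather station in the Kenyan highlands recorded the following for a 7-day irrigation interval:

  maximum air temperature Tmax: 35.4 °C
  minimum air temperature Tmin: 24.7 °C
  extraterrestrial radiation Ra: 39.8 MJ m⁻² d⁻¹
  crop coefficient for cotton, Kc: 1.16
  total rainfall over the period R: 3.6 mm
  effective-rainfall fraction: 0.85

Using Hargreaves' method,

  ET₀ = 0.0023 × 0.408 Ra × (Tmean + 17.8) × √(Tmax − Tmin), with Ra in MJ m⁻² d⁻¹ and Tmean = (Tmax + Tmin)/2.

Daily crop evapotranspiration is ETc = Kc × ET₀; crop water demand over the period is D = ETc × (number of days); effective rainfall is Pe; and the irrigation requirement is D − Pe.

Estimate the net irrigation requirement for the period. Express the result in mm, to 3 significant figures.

Tmean = (35.4 + 24.7)/2 = 30.05 °C
0.408 Ra = 0.408 × 39.8 = 16.2384 mm/d equivalent
ET₀ = 0.0023 × 16.2384 × (30.05 + 17.8) × √10.7 = 0.0023 × 16.2384 × 47.85 × 3.2711 = 5.8458 mm/d
ETc = Kc × ET₀ = 1.16 × 5.8458 = 6.7811 mm/d
Crop demand D = ETc × 7 d = 6.7811 × 7 = 47.468 mm
Pe = 0.85 × 3.6 = 3.060 mm
D − Pe = 47.468 − 3.060 = 44.408 mm

44.4 mm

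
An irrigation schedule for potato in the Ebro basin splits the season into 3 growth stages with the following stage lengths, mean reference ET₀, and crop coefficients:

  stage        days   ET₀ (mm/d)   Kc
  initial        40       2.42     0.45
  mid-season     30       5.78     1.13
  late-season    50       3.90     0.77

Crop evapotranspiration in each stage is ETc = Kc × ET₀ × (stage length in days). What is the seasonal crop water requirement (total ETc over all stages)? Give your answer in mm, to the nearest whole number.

initial: 0.45 × 2.42 × 40 = 43.56 mm
mid-season: 1.13 × 5.78 × 30 = 195.94 mm
late-season: 0.77 × 3.90 × 50 = 150.15 mm
Seasonal total = 389.65 mm

390 mm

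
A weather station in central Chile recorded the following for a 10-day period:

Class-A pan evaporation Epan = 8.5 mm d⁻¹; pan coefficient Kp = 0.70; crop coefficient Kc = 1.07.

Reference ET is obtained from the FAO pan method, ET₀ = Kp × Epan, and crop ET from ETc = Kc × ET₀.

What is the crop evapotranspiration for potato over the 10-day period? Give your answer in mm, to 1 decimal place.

63.7 mm

ET₀ = 0.70 × 8.5 = 5.9500 mm/d
ETc = Kc × ET₀ = 1.07 × 5.9500 = 6.3665 mm/d
Over 10 days: 6.3665 × 10 = 63.665 mm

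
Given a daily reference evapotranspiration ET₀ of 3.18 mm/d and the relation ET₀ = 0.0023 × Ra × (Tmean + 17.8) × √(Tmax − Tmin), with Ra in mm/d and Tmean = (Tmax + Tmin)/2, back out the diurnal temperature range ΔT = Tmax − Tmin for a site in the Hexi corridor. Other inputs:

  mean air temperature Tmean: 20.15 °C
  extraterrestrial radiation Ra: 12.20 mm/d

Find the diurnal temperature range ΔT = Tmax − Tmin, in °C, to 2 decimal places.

8.92 °C

√ΔT = ET₀ / [0.0023 × Ra × (Tmean+17.8)] = 3.18 / (0.0023 × 12.20 × 37.95) = 2.9863
ΔT = 2.9863² = 8.918 °C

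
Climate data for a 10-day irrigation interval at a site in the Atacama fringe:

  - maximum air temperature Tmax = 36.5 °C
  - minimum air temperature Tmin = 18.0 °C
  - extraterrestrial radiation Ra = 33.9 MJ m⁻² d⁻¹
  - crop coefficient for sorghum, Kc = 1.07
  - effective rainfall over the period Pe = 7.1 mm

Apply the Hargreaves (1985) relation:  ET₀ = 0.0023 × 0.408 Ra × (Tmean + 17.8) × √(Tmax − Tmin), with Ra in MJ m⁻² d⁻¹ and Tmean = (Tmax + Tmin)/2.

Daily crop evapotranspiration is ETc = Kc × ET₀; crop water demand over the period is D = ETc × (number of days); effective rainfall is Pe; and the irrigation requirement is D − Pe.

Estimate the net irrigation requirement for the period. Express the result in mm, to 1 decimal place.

58.9 mm

Tmean = (36.5 + 18.0)/2 = 27.25 °C
0.408 Ra = 0.408 × 33.9 = 13.8312 mm/d equivalent
ET₀ = 0.0023 × 13.8312 × (27.25 + 17.8) × √18.5 = 0.0023 × 13.8312 × 45.05 × 4.3012 = 6.1641 mm/d
ETc = Kc × ET₀ = 1.07 × 6.1641 = 6.5956 mm/d
Crop demand D = ETc × 10 d = 6.5956 × 10 = 65.956 mm
D − Pe = 65.956 − 7.1 = 58.856 mm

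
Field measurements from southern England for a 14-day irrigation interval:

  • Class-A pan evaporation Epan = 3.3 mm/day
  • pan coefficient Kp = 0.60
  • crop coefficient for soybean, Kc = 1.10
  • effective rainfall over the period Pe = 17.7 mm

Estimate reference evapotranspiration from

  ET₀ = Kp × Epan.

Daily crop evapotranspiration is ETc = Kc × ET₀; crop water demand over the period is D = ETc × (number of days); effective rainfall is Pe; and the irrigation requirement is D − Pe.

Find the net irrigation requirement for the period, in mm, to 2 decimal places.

12.79 mm

ET₀ = 0.60 × 3.3 = 1.9800 mm/d
ETc = Kc × ET₀ = 1.10 × 1.9800 = 2.1780 mm/d
Crop demand D = ETc × 14 d = 2.1780 × 14 = 30.492 mm
D − Pe = 30.492 − 17.7 = 12.792 mm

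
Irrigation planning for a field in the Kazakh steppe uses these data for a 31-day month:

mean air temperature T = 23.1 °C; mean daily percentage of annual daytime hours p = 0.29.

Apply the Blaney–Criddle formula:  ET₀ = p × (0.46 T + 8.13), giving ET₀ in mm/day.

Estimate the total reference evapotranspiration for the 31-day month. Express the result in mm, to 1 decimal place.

ET₀ = 0.29 × (0.46 × 23.1 + 8.13) = 0.29 × 18.756 = 5.4392 mm/d
Monthly total = 5.4392 × 31 = 168.615 mm

168.6 mm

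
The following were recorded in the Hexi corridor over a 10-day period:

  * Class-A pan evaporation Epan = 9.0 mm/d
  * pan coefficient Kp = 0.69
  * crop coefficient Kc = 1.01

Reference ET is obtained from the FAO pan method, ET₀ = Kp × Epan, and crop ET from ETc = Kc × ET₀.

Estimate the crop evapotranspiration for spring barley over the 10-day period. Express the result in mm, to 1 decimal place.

62.7 mm

ET₀ = 0.69 × 9.0 = 6.2100 mm/d
ETc = Kc × ET₀ = 1.01 × 6.2100 = 6.2721 mm/d
Over 10 days: 6.2721 × 10 = 62.721 mm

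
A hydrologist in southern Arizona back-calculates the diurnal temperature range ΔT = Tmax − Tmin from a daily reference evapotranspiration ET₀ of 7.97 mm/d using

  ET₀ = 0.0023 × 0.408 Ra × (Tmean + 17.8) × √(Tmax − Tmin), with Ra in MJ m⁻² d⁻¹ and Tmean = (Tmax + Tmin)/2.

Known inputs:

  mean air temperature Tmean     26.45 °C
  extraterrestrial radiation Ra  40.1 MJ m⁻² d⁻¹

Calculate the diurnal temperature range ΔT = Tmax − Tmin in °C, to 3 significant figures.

22.9 °C

√ΔT = ET₀ / [0.0023 × 0.408 × Ra × (Tmean+17.8)] = 7.97 / (0.0023 × 16.3608 × 44.25) = 4.7864
ΔT = 4.7864² = 22.910 °C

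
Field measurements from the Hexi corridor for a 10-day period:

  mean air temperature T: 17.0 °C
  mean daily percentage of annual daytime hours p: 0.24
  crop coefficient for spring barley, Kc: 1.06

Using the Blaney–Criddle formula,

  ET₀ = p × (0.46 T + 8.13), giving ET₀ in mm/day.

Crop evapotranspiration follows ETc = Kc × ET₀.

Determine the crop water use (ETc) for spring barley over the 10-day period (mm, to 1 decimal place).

ET₀ = 0.24 × (0.46 × 17.0 + 8.13) = 0.24 × 15.950 = 3.8280 mm/d
ETc = Kc × ET₀ = 1.06 × 3.8280 = 4.0577 mm/d
Over 10 days: 4.0577 × 10 = 40.577 mm

40.6 mm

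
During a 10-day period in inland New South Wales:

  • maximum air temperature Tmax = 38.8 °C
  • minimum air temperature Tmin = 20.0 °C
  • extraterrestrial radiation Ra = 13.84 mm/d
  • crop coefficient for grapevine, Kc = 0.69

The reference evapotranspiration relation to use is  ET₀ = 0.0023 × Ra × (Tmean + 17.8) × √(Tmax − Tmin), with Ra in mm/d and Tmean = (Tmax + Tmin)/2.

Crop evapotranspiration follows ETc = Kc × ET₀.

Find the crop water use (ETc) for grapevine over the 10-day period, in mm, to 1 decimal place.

45.0 mm

Tmean = (38.8 + 20.0)/2 = 29.40 °C
ET₀ = 0.0023 × 13.84 × (29.40 + 17.8) × √18.8 = 0.0023 × 13.84 × 47.20 × 4.3359 = 6.5146 mm/d
ETc = Kc × ET₀ = 0.69 × 6.5146 = 4.4951 mm/d
Over 10 days: 4.4951 × 10 = 44.951 mm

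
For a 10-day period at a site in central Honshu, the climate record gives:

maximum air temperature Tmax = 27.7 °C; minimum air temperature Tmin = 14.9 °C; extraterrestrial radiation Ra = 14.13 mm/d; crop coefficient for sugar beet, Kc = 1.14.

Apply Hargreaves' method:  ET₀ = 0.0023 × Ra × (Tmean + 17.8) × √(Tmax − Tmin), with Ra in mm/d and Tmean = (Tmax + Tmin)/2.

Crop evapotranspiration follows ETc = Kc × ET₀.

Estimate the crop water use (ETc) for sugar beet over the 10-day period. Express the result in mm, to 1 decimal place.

51.8 mm

Tmean = (27.7 + 14.9)/2 = 21.30 °C
ET₀ = 0.0023 × 14.13 × (21.30 + 17.8) × √12.8 = 0.0023 × 14.13 × 39.10 × 3.5777 = 4.5462 mm/d
ETc = Kc × ET₀ = 1.14 × 4.5462 = 5.1827 mm/d
Over 10 days: 5.1827 × 10 = 51.827 mm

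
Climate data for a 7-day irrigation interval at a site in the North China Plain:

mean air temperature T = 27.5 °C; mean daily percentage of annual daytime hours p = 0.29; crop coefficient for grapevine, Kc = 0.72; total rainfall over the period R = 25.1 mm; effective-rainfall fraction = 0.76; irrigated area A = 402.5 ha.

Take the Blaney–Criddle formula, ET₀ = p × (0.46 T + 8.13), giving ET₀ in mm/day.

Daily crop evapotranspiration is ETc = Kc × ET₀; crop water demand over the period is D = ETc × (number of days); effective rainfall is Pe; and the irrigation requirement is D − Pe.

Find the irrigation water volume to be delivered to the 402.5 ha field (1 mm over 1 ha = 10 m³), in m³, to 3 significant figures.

45500 m³

ET₀ = 0.29 × (0.46 × 27.5 + 8.13) = 0.29 × 20.780 = 6.0262 mm/d
ETc = Kc × ET₀ = 0.72 × 6.0262 = 4.3389 mm/d
Crop demand D = ETc × 7 d = 4.3389 × 7 = 30.372 mm
Pe = 0.76 × 25.1 = 19.076 mm
D − Pe = 30.372 − 19.076 = 11.296 mm
Volume = 11.296 mm × 402.5 ha × 10 = 45466.4 m³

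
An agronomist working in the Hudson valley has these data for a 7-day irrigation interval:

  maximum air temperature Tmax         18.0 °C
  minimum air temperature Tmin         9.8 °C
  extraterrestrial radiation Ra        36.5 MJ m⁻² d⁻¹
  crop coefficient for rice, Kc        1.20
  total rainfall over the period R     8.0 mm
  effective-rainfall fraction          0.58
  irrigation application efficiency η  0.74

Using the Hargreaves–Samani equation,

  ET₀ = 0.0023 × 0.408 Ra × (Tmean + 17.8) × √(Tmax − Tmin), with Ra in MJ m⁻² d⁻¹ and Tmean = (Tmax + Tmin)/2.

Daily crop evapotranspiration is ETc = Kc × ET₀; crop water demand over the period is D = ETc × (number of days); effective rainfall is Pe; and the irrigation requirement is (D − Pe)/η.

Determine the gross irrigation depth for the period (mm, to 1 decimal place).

Tmean = (18.0 + 9.8)/2 = 13.90 °C
0.408 Ra = 0.408 × 36.5 = 14.8920 mm/d equivalent
ET₀ = 0.0023 × 14.8920 × (13.90 + 17.8) × √8.2 = 0.0023 × 14.8920 × 31.70 × 2.8636 = 3.1092 mm/d
ETc = Kc × ET₀ = 1.20 × 3.1092 = 3.7310 mm/d
Crop demand D = ETc × 7 d = 3.7310 × 7 = 26.117 mm
Pe = 0.58 × 8.0 = 4.640 mm
D − Pe = 26.117 − 4.640 = 21.477 mm
Gross irrigation = 21.477 / 0.74 = 29.023 mm

29.0 mm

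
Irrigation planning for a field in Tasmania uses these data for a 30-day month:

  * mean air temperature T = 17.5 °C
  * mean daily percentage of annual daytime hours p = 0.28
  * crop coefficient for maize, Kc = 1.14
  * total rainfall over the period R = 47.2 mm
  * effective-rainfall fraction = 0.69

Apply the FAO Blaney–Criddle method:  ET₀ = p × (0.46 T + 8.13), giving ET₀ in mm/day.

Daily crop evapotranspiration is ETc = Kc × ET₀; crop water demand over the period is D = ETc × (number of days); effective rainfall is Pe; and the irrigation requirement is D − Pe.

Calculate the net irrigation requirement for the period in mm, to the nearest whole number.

ET₀ = 0.28 × (0.46 × 17.5 + 8.13) = 0.28 × 16.180 = 4.5304 mm/d
ETc = Kc × ET₀ = 1.14 × 4.5304 = 5.1647 mm/d
Crop demand D = ETc × 30 d = 5.1647 × 30 = 154.941 mm
Pe = 0.69 × 47.2 = 32.568 mm
D − Pe = 154.941 − 32.568 = 122.373 mm

122 mm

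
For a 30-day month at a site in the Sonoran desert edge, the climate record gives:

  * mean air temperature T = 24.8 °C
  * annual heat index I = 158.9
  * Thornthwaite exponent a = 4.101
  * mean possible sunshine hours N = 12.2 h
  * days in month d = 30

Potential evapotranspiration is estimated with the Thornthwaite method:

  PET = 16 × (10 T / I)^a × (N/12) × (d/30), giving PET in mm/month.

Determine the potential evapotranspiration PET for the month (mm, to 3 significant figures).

101 mm

10T/I = 10 × 24.8 / 158.9 = 1.5607
(10T/I)^a = 1.5607^4.101 = 6.2059
Uncorrected PET = 16 × 6.2059 = 99.294 mm
Correction = (N/12)(d/30) = (12.2/12)(30/30) = 1.0167
PET = 99.294 × 1.0167 = 100.952 mm/month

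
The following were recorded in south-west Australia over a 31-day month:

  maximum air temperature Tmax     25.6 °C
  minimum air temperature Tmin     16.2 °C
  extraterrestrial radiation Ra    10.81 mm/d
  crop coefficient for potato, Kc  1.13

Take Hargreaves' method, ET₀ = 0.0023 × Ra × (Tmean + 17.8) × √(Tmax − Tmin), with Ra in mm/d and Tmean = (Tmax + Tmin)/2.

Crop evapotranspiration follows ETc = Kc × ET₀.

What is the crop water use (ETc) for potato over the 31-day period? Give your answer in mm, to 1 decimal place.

Tmean = (25.6 + 16.2)/2 = 20.90 °C
ET₀ = 0.0023 × 10.81 × (20.90 + 17.8) × √9.4 = 0.0023 × 10.81 × 38.70 × 3.0659 = 2.9500 mm/d
ETc = Kc × ET₀ = 1.13 × 2.9500 = 3.3335 mm/d
Over 31 days: 3.3335 × 31 = 103.339 mm

103.3 mm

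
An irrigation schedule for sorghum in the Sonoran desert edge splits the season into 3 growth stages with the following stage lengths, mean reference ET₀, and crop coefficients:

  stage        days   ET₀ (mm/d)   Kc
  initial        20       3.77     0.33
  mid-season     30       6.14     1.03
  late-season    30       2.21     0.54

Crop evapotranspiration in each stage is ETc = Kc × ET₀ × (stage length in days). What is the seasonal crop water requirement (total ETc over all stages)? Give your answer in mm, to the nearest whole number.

initial: 0.33 × 3.77 × 20 = 24.88 mm
mid-season: 1.03 × 6.14 × 30 = 189.73 mm
late-season: 0.54 × 2.21 × 30 = 35.80 mm
Seasonal total = 250.41 mm

250 mm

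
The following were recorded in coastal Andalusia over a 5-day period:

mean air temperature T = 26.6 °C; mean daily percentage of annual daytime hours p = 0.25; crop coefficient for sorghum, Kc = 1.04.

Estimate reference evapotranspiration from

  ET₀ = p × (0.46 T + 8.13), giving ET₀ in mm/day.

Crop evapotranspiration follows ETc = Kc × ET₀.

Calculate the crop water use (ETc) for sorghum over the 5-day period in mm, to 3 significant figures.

ET₀ = 0.25 × (0.46 × 26.6 + 8.13) = 0.25 × 20.366 = 5.0915 mm/d
ETc = Kc × ET₀ = 1.04 × 5.0915 = 5.2952 mm/d
Over 5 days: 5.2952 × 5 = 26.476 mm

26.5 mm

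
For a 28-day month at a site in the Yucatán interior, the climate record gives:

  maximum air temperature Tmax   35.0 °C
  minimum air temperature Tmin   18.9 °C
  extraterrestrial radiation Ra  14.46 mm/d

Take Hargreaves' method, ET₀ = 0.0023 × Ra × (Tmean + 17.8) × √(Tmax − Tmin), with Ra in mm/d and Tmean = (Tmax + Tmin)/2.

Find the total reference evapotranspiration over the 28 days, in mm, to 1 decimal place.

167.2 mm

Tmean = (35.0 + 18.9)/2 = 26.95 °C
ET₀ = 0.0023 × 14.46 × (26.95 + 17.8) × √16.1 = 0.0023 × 14.46 × 44.75 × 4.0125 = 5.9718 mm/d
Over 28 days: 5.9718 × 28 = 167.210 mm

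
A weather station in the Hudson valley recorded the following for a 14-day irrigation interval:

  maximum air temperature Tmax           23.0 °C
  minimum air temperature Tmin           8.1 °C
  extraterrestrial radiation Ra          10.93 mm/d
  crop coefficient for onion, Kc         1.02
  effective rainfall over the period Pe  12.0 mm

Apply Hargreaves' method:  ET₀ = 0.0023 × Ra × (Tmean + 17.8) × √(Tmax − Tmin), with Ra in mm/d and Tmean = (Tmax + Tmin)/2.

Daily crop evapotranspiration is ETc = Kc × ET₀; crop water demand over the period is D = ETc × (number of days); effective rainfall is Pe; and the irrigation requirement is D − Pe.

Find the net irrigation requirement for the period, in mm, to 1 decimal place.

34.2 mm

Tmean = (23.0 + 8.1)/2 = 15.55 °C
ET₀ = 0.0023 × 10.93 × (15.55 + 17.8) × √14.9 = 0.0023 × 10.93 × 33.35 × 3.8601 = 3.2363 mm/d
ETc = Kc × ET₀ = 1.02 × 3.2363 = 3.3010 mm/d
Crop demand D = ETc × 14 d = 3.3010 × 14 = 46.214 mm
D − Pe = 46.214 − 12.0 = 34.214 mm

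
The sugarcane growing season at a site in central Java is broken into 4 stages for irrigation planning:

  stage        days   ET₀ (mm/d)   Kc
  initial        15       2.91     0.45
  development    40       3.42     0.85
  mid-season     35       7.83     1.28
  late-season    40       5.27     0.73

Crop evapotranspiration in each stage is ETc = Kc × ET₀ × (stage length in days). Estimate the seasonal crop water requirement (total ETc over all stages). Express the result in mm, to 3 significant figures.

641 mm

initial: 0.45 × 2.91 × 15 = 19.64 mm
development: 0.85 × 3.42 × 40 = 116.28 mm
mid-season: 1.28 × 7.83 × 35 = 350.78 mm
late-season: 0.73 × 5.27 × 40 = 153.88 mm
Seasonal total = 640.58 mm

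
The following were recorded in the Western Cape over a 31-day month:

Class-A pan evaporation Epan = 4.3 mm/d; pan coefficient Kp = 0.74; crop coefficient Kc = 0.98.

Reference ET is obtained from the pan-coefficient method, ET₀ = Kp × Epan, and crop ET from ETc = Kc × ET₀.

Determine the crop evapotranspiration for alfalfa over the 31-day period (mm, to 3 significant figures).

ET₀ = 0.74 × 4.3 = 3.1820 mm/d
ETc = Kc × ET₀ = 0.98 × 3.1820 = 3.1184 mm/d
Over 31 days: 3.1184 × 31 = 96.670 mm

96.7 mm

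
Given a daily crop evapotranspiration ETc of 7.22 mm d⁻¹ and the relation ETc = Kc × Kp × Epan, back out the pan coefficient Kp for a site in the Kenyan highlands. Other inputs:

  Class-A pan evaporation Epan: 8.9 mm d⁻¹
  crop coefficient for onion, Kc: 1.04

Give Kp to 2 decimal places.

ETc = Kc × Kp × Epan  ⇒  Kp = ETc / (Kc × Epan)
Kp = 7.22 / (1.04 × 8.9) = 7.22 / 9.256 = 0.7800

0.78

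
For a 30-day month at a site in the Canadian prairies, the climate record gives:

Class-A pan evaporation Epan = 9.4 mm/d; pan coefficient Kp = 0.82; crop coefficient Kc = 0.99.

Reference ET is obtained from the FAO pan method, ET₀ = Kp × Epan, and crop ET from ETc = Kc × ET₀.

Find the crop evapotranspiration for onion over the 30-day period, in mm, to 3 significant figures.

229 mm

ET₀ = 0.82 × 9.4 = 7.7080 mm/d
ETc = Kc × ET₀ = 0.99 × 7.7080 = 7.6309 mm/d
Over 30 days: 7.6309 × 30 = 228.927 mm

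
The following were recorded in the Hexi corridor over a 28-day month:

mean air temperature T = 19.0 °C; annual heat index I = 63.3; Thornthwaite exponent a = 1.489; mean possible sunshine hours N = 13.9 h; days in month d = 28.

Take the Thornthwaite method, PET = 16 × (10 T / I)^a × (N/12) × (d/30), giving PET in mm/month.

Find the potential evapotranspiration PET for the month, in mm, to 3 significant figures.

88.9 mm

10T/I = 10 × 19.0 / 63.3 = 3.0016
(10T/I)^a = 3.0016^1.489 = 5.1378
Uncorrected PET = 16 × 5.1378 = 82.205 mm
Correction = (N/12)(d/30) = (13.9/12)(28/30) = 1.0811
PET = 82.205 × 1.0811 = 88.872 mm/month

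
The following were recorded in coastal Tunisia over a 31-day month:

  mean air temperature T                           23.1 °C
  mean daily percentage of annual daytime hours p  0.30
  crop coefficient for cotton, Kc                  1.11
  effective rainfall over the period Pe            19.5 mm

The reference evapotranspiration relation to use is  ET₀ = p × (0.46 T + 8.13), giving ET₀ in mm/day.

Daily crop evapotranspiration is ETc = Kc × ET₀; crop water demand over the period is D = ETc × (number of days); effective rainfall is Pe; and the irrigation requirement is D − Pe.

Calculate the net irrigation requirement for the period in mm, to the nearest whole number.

174 mm

ET₀ = 0.30 × (0.46 × 23.1 + 8.13) = 0.30 × 18.756 = 5.6268 mm/d
ETc = Kc × ET₀ = 1.11 × 5.6268 = 6.2457 mm/d
Crop demand D = ETc × 31 d = 6.2457 × 31 = 193.617 mm
D − Pe = 193.617 − 19.5 = 174.117 mm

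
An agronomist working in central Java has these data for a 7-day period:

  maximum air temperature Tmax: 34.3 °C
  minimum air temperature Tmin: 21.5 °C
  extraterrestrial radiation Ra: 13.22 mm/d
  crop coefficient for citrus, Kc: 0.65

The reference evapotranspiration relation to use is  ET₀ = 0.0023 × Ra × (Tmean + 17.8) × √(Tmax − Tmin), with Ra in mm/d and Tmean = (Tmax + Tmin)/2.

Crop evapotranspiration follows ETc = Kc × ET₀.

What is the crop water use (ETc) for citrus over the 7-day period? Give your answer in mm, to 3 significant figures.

22.6 mm

Tmean = (34.3 + 21.5)/2 = 27.90 °C
ET₀ = 0.0023 × 13.22 × (27.90 + 17.8) × √12.8 = 0.0023 × 13.22 × 45.70 × 3.5777 = 4.9714 mm/d
ETc = Kc × ET₀ = 0.65 × 4.9714 = 3.2314 mm/d
Over 7 days: 3.2314 × 7 = 22.620 mm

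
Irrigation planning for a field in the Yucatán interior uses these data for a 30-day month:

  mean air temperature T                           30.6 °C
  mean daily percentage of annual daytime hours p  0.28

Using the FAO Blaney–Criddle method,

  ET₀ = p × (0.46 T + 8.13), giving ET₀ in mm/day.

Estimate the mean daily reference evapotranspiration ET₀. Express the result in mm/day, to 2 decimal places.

6.22 mm/day

ET₀ = 0.28 × (0.46 × 30.6 + 8.13) = 0.28 × 22.206 = 6.2177 mm/d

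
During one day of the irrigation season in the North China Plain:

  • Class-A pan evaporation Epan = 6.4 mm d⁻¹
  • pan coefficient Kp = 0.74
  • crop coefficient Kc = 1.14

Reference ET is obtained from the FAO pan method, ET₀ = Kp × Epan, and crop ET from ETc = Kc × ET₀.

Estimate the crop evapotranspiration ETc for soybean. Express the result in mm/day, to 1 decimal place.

5.4 mm/day

ET₀ = 0.74 × 6.4 = 4.7360 mm/d
ETc = Kc × ET₀ = 1.14 × 4.7360 = 5.3990 mm/d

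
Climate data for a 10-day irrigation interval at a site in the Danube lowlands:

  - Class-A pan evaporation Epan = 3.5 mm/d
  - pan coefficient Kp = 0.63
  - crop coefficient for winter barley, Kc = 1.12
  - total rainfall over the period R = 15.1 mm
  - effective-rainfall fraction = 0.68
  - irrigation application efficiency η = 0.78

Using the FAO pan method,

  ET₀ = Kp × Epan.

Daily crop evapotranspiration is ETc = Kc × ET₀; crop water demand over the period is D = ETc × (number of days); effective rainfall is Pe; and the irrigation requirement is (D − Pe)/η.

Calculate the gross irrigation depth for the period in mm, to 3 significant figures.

ET₀ = 0.63 × 3.5 = 2.2050 mm/d
ETc = Kc × ET₀ = 1.12 × 2.2050 = 2.4696 mm/d
Crop demand D = ETc × 10 d = 2.4696 × 10 = 24.696 mm
Pe = 0.68 × 15.1 = 10.268 mm
D − Pe = 24.696 − 10.268 = 14.428 mm
Gross irrigation = 14.428 / 0.78 = 18.497 mm

18.5 mm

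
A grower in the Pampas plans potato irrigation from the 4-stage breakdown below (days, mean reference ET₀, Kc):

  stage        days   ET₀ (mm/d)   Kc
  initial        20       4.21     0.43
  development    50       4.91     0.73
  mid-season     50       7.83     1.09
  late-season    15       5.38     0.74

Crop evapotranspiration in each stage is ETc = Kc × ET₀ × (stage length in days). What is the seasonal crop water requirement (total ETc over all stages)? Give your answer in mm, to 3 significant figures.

702 mm

initial: 0.43 × 4.21 × 20 = 36.21 mm
development: 0.73 × 4.91 × 50 = 179.22 mm
mid-season: 1.09 × 7.83 × 50 = 426.74 mm
late-season: 0.74 × 5.38 × 15 = 59.72 mm
Seasonal total = 701.89 mm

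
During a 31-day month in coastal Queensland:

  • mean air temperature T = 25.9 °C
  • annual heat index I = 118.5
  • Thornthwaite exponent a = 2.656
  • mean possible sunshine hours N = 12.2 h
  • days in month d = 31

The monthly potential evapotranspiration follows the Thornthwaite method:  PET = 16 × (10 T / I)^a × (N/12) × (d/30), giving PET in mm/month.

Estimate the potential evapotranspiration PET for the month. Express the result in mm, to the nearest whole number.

134 mm

10T/I = 10 × 25.9 / 118.5 = 2.1857
(10T/I)^a = 2.1857^2.656 = 7.9791
Uncorrected PET = 16 × 7.9791 = 127.666 mm
Correction = (N/12)(d/30) = (12.2/12)(31/30) = 1.0506
PET = 127.666 × 1.0506 = 134.126 mm/month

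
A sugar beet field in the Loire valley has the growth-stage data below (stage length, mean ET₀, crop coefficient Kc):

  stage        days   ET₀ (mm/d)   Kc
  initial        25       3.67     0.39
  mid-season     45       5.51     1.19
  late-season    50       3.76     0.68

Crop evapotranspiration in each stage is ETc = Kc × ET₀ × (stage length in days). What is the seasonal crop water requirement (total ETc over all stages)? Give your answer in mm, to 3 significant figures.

459 mm

initial: 0.39 × 3.67 × 25 = 35.78 mm
mid-season: 1.19 × 5.51 × 45 = 295.06 mm
late-season: 0.68 × 3.76 × 50 = 127.84 mm
Seasonal total = 458.68 mm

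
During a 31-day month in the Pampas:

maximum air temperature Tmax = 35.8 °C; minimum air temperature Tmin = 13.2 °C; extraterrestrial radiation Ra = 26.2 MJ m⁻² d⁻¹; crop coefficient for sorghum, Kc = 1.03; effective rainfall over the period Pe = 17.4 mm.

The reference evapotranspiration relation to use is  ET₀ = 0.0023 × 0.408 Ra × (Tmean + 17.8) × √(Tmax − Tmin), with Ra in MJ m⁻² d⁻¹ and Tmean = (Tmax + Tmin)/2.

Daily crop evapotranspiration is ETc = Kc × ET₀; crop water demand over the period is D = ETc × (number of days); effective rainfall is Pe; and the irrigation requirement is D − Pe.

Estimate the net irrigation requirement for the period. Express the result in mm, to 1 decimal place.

Tmean = (35.8 + 13.2)/2 = 24.50 °C
0.408 Ra = 0.408 × 26.2 = 10.6896 mm/d equivalent
ET₀ = 0.0023 × 10.6896 × (24.50 + 17.8) × √22.6 = 0.0023 × 10.6896 × 42.30 × 4.7539 = 4.9440 mm/d
ETc = Kc × ET₀ = 1.03 × 4.9440 = 5.0923 mm/d
Crop demand D = ETc × 31 d = 5.0923 × 31 = 157.861 mm
D − Pe = 157.861 − 17.4 = 140.461 mm

140.5 mm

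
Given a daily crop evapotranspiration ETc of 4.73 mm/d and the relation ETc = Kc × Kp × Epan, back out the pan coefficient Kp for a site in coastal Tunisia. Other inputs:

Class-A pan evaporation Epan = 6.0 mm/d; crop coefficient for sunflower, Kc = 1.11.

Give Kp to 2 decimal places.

0.71

ETc = Kc × Kp × Epan  ⇒  Kp = ETc / (Kc × Epan)
Kp = 4.73 / (1.11 × 6.0) = 4.73 / 6.660 = 0.7102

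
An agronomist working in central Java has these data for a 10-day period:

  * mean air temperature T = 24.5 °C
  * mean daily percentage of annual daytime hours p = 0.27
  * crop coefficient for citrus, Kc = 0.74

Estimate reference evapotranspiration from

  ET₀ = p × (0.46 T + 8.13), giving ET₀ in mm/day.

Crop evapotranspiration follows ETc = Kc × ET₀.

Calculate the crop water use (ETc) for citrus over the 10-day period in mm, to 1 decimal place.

38.8 mm

ET₀ = 0.27 × (0.46 × 24.5 + 8.13) = 0.27 × 19.400 = 5.2380 mm/d
ETc = Kc × ET₀ = 0.74 × 5.2380 = 3.8761 mm/d
Over 10 days: 3.8761 × 10 = 38.761 mm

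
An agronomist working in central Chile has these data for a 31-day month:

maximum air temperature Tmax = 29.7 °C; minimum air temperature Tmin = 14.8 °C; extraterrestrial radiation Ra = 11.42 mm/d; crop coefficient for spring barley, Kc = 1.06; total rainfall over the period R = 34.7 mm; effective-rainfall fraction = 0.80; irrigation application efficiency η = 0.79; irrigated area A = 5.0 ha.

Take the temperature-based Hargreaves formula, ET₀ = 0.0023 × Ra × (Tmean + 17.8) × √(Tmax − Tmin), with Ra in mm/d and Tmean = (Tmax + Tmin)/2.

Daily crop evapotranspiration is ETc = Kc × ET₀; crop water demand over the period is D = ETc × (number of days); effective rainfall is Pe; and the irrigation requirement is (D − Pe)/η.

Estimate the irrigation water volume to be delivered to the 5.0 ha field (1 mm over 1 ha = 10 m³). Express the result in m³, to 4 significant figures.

6688 m³

Tmean = (29.7 + 14.8)/2 = 22.25 °C
ET₀ = 0.0023 × 11.42 × (22.25 + 17.8) × √14.9 = 0.0023 × 11.42 × 40.05 × 3.8601 = 4.0606 mm/d
ETc = Kc × ET₀ = 1.06 × 4.0606 = 4.3042 mm/d
Crop demand D = ETc × 31 d = 4.3042 × 31 = 133.430 mm
Pe = 0.80 × 34.7 = 27.760 mm
D − Pe = 133.430 − 27.760 = 105.670 mm
Gross irrigation = 105.670 / 0.79 = 133.759 mm
Volume = 133.759 mm × 5.0 ha × 10 = 6688.0 m³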